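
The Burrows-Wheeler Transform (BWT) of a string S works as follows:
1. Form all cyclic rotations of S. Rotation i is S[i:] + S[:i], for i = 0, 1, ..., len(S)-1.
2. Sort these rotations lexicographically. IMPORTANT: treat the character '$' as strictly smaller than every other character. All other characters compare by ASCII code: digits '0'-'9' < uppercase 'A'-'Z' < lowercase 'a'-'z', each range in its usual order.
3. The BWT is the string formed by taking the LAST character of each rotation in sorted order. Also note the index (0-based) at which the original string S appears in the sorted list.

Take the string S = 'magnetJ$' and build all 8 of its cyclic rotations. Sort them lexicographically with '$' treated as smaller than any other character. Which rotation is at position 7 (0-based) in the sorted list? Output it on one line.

All 8 rotations (rotation i = S[i:]+S[:i]):
  rot[0] = magnetJ$
  rot[1] = agnetJ$m
  rot[2] = gnetJ$ma
  rot[3] = netJ$mag
  rot[4] = etJ$magn
  rot[5] = tJ$magne
  rot[6] = J$magnet
  rot[7] = $magnetJ
Sorted (with $ < everything):
  sorted[0] = $magnetJ
  sorted[1] = J$magnet
  sorted[2] = agnetJ$m
  sorted[3] = etJ$magn
  sorted[4] = gnetJ$ma
  sorted[5] = magnetJ$
  sorted[6] = netJ$mag
  sorted[7] = tJ$magne
sorted[7] = tJ$magne

Answer: tJ$magne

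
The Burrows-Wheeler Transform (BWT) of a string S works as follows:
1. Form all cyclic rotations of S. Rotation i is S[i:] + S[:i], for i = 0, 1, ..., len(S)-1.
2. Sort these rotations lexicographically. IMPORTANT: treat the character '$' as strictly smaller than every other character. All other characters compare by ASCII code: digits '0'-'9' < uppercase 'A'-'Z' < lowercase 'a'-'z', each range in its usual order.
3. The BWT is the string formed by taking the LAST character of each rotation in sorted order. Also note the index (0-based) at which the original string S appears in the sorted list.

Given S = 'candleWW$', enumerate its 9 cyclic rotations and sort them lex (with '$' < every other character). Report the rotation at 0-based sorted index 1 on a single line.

All 9 rotations (rotation i = S[i:]+S[:i]):
  rot[0] = candleWW$
  rot[1] = andleWW$c
  rot[2] = ndleWW$ca
  rot[3] = dleWW$can
  rot[4] = leWW$cand
  rot[5] = eWW$candl
  rot[6] = WW$candle
  rot[7] = W$candleW
  rot[8] = $candleWW
Sorted (with $ < everything):
  sorted[0] = $candleWW
  sorted[1] = W$candleW
  sorted[2] = WW$candle
  sorted[3] = andleWW$c
  sorted[4] = candleWW$
  sorted[5] = dleWW$can
  sorted[6] = eWW$candl
  sorted[7] = leWW$cand
  sorted[8] = ndleWW$ca
sorted[1] = W$candleW

Answer: W$candleW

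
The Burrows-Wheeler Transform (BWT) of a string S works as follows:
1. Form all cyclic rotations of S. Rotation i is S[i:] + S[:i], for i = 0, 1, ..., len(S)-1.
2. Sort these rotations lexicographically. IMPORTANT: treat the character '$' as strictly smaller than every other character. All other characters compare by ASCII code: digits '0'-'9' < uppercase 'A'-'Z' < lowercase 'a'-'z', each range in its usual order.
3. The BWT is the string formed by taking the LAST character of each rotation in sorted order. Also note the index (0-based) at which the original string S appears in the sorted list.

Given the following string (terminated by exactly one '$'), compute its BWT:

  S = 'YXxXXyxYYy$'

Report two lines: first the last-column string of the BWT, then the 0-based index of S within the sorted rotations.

All 11 rotations (rotation i = S[i:]+S[:i]):
  rot[0] = YXxXXyxYYy$
  rot[1] = XxXXyxYYy$Y
  rot[2] = xXXyxYYy$YX
  rot[3] = XXyxYYy$YXx
  rot[4] = XyxYYy$YXxX
  rot[5] = yxYYy$YXxXX
  rot[6] = xYYy$YXxXXy
  rot[7] = YYy$YXxXXyx
  rot[8] = Yy$YXxXXyxY
  rot[9] = y$YXxXXyxYY
  rot[10] = $YXxXXyxYYy
Sorted (with $ < everything):
  sorted[0] = $YXxXXyxYYy  (last char: 'y')
  sorted[1] = XXyxYYy$YXx  (last char: 'x')
  sorted[2] = XxXXyxYYy$Y  (last char: 'Y')
  sorted[3] = XyxYYy$YXxX  (last char: 'X')
  sorted[4] = YXxXXyxYYy$  (last char: '$')
  sorted[5] = YYy$YXxXXyx  (last char: 'x')
  sorted[6] = Yy$YXxXXyxY  (last char: 'Y')
  sorted[7] = xXXyxYYy$YX  (last char: 'X')
  sorted[8] = xYYy$YXxXXy  (last char: 'y')
  sorted[9] = y$YXxXXyxYY  (last char: 'Y')
  sorted[10] = yxYYy$YXxXX  (last char: 'X')
Last column: yxYX$xYXyYX
Original string S is at sorted index 4

Answer: yxYX$xYXyYX
4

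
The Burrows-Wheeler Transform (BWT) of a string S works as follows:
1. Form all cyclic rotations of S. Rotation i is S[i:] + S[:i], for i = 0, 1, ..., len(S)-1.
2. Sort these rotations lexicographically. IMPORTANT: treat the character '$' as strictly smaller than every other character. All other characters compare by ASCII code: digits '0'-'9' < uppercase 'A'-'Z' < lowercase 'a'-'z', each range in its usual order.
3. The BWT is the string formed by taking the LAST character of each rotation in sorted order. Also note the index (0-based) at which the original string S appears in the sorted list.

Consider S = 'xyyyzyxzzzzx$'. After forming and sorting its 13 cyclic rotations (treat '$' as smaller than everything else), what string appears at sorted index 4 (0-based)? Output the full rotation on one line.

All 13 rotations (rotation i = S[i:]+S[:i]):
  rot[0] = xyyyzyxzzzzx$
  rot[1] = yyyzyxzzzzx$x
  rot[2] = yyzyxzzzzx$xy
  rot[3] = yzyxzzzzx$xyy
  rot[4] = zyxzzzzx$xyyy
  rot[5] = yxzzzzx$xyyyz
  rot[6] = xzzzzx$xyyyzy
  rot[7] = zzzzx$xyyyzyx
  rot[8] = zzzx$xyyyzyxz
  rot[9] = zzx$xyyyzyxzz
  rot[10] = zx$xyyyzyxzzz
  rot[11] = x$xyyyzyxzzzz
  rot[12] = $xyyyzyxzzzzx
Sorted (with $ < everything):
  sorted[0] = $xyyyzyxzzzzx
  sorted[1] = x$xyyyzyxzzzz
  sorted[2] = xyyyzyxzzzzx$
  sorted[3] = xzzzzx$xyyyzy
  sorted[4] = yxzzzzx$xyyyz
  sorted[5] = yyyzyxzzzzx$x
  sorted[6] = yyzyxzzzzx$xy
  sorted[7] = yzyxzzzzx$xyy
  sorted[8] = zx$xyyyzyxzzz
  sorted[9] = zyxzzzzx$xyyy
  sorted[10] = zzx$xyyyzyxzz
  sorted[11] = zzzx$xyyyzyxz
  sorted[12] = zzzzx$xyyyzyx
sorted[4] = yxzzzzx$xyyyz

Answer: yxzzzzx$xyyyz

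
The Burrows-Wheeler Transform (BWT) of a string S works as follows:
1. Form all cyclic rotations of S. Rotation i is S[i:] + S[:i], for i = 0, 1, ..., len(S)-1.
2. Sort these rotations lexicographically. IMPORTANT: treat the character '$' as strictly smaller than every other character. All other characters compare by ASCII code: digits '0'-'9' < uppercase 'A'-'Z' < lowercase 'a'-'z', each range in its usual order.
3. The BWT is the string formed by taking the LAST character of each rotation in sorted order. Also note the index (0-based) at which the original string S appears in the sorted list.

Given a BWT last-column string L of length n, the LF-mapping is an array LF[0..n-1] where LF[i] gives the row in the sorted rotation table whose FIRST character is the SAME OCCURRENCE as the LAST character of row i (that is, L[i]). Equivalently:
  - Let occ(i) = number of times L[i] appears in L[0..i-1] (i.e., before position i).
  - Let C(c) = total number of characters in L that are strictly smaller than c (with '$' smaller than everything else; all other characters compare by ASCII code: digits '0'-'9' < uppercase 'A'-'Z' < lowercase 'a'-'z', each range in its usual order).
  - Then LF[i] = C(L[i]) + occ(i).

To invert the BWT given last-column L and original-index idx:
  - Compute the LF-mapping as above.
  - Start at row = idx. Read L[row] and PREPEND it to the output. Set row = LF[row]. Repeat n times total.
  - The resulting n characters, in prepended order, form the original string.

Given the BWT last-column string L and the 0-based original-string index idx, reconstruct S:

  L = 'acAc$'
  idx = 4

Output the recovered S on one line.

Answer: ccAa$

Derivation:
LF mapping: 2 3 1 4 0
Walk LF starting at row 4, prepending L[row]:
  step 1: row=4, L[4]='$', prepend. Next row=LF[4]=0
  step 2: row=0, L[0]='a', prepend. Next row=LF[0]=2
  step 3: row=2, L[2]='A', prepend. Next row=LF[2]=1
  step 4: row=1, L[1]='c', prepend. Next row=LF[1]=3
  step 5: row=3, L[3]='c', prepend. Next row=LF[3]=4
Reversed output: ccAa$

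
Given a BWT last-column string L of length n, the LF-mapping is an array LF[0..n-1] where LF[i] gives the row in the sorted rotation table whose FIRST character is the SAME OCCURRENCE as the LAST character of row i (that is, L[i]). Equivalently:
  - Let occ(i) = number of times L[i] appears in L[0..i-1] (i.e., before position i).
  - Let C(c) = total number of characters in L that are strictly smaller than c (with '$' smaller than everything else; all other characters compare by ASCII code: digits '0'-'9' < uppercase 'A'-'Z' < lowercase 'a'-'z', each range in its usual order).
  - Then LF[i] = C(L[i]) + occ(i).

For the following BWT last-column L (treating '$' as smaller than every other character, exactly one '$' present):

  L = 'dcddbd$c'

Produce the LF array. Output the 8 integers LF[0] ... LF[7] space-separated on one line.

Answer: 4 2 5 6 1 7 0 3

Derivation:
Char counts: '$':1, 'b':1, 'c':2, 'd':4
C (first-col start): C('$')=0, C('b')=1, C('c')=2, C('d')=4
L[0]='d': occ=0, LF[0]=C('d')+0=4+0=4
L[1]='c': occ=0, LF[1]=C('c')+0=2+0=2
L[2]='d': occ=1, LF[2]=C('d')+1=4+1=5
L[3]='d': occ=2, LF[3]=C('d')+2=4+2=6
L[4]='b': occ=0, LF[4]=C('b')+0=1+0=1
L[5]='d': occ=3, LF[5]=C('d')+3=4+3=7
L[6]='$': occ=0, LF[6]=C('$')+0=0+0=0
L[7]='c': occ=1, LF[7]=C('c')+1=2+1=3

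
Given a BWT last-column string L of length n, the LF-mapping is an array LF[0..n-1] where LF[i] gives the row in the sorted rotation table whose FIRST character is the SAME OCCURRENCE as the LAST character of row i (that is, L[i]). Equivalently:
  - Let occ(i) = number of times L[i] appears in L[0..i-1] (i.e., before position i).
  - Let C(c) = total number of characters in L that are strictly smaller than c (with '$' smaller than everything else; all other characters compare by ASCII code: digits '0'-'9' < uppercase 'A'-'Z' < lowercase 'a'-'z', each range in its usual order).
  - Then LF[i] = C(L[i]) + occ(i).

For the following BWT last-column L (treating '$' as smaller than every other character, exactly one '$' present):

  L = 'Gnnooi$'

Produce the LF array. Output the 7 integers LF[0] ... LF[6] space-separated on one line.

Char counts: '$':1, 'G':1, 'i':1, 'n':2, 'o':2
C (first-col start): C('$')=0, C('G')=1, C('i')=2, C('n')=3, C('o')=5
L[0]='G': occ=0, LF[0]=C('G')+0=1+0=1
L[1]='n': occ=0, LF[1]=C('n')+0=3+0=3
L[2]='n': occ=1, LF[2]=C('n')+1=3+1=4
L[3]='o': occ=0, LF[3]=C('o')+0=5+0=5
L[4]='o': occ=1, LF[4]=C('o')+1=5+1=6
L[5]='i': occ=0, LF[5]=C('i')+0=2+0=2
L[6]='$': occ=0, LF[6]=C('$')+0=0+0=0

Answer: 1 3 4 5 6 2 0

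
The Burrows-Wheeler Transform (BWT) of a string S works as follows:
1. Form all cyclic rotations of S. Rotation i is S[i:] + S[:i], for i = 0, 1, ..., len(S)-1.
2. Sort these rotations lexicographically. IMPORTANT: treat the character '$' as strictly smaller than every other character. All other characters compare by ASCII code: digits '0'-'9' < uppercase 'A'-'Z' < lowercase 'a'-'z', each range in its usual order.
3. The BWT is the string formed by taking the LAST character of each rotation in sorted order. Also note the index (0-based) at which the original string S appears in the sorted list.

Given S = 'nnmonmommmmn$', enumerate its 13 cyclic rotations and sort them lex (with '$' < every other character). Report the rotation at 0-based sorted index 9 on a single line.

All 13 rotations (rotation i = S[i:]+S[:i]):
  rot[0] = nnmonmommmmn$
  rot[1] = nmonmommmmn$n
  rot[2] = monmommmmn$nn
  rot[3] = onmommmmn$nnm
  rot[4] = nmommmmn$nnmo
  rot[5] = mommmmn$nnmon
  rot[6] = ommmmn$nnmonm
  rot[7] = mmmmn$nnmonmo
  rot[8] = mmmn$nnmonmom
  rot[9] = mmn$nnmonmomm
  rot[10] = mn$nnmonmommm
  rot[11] = n$nnmonmommmm
  rot[12] = $nnmonmommmmn
Sorted (with $ < everything):
  sorted[0] = $nnmonmommmmn
  sorted[1] = mmmmn$nnmonmo
  sorted[2] = mmmn$nnmonmom
  sorted[3] = mmn$nnmonmomm
  sorted[4] = mn$nnmonmommm
  sorted[5] = mommmmn$nnmon
  sorted[6] = monmommmmn$nn
  sorted[7] = n$nnmonmommmm
  sorted[8] = nmommmmn$nnmo
  sorted[9] = nmonmommmmn$n
  sorted[10] = nnmonmommmmn$
  sorted[11] = ommmmn$nnmonm
  sorted[12] = onmommmmn$nnm
sorted[9] = nmonmommmmn$n

Answer: nmonmommmmn$n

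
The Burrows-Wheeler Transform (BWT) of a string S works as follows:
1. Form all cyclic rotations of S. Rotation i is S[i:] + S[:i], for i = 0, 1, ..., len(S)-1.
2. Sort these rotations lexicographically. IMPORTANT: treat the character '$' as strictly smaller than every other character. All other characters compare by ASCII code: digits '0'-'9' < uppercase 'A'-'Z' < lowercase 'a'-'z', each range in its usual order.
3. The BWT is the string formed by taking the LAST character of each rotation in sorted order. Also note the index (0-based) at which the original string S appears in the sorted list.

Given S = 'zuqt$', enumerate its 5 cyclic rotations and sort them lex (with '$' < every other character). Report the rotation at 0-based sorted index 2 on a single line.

All 5 rotations (rotation i = S[i:]+S[:i]):
  rot[0] = zuqt$
  rot[1] = uqt$z
  rot[2] = qt$zu
  rot[3] = t$zuq
  rot[4] = $zuqt
Sorted (with $ < everything):
  sorted[0] = $zuqt
  sorted[1] = qt$zu
  sorted[2] = t$zuq
  sorted[3] = uqt$z
  sorted[4] = zuqt$
sorted[2] = t$zuq

Answer: t$zuq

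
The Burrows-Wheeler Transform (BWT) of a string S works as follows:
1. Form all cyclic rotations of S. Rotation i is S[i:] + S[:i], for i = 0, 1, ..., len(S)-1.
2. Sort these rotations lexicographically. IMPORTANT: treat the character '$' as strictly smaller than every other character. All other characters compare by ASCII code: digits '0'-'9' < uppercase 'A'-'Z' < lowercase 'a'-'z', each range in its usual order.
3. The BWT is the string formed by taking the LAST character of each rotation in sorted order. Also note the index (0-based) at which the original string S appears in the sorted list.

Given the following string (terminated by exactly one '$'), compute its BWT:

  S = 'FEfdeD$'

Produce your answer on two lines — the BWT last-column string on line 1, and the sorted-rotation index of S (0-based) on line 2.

All 7 rotations (rotation i = S[i:]+S[:i]):
  rot[0] = FEfdeD$
  rot[1] = EfdeD$F
  rot[2] = fdeD$FE
  rot[3] = deD$FEf
  rot[4] = eD$FEfd
  rot[5] = D$FEfde
  rot[6] = $FEfdeD
Sorted (with $ < everything):
  sorted[0] = $FEfdeD  (last char: 'D')
  sorted[1] = D$FEfde  (last char: 'e')
  sorted[2] = EfdeD$F  (last char: 'F')
  sorted[3] = FEfdeD$  (last char: '$')
  sorted[4] = deD$FEf  (last char: 'f')
  sorted[5] = eD$FEfd  (last char: 'd')
  sorted[6] = fdeD$FE  (last char: 'E')
Last column: DeF$fdE
Original string S is at sorted index 3

Answer: DeF$fdE
3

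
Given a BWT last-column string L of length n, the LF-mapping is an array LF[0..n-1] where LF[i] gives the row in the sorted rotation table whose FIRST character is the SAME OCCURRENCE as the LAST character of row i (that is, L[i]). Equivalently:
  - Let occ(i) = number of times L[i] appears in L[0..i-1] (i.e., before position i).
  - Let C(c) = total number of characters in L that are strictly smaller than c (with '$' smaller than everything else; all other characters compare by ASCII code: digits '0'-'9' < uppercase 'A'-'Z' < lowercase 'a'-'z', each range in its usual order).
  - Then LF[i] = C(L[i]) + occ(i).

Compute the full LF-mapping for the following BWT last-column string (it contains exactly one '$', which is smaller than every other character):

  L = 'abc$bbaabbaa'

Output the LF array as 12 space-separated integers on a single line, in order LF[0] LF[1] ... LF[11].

Char counts: '$':1, 'a':5, 'b':5, 'c':1
C (first-col start): C('$')=0, C('a')=1, C('b')=6, C('c')=11
L[0]='a': occ=0, LF[0]=C('a')+0=1+0=1
L[1]='b': occ=0, LF[1]=C('b')+0=6+0=6
L[2]='c': occ=0, LF[2]=C('c')+0=11+0=11
L[3]='$': occ=0, LF[3]=C('$')+0=0+0=0
L[4]='b': occ=1, LF[4]=C('b')+1=6+1=7
L[5]='b': occ=2, LF[5]=C('b')+2=6+2=8
L[6]='a': occ=1, LF[6]=C('a')+1=1+1=2
L[7]='a': occ=2, LF[7]=C('a')+2=1+2=3
L[8]='b': occ=3, LF[8]=C('b')+3=6+3=9
L[9]='b': occ=4, LF[9]=C('b')+4=6+4=10
L[10]='a': occ=3, LF[10]=C('a')+3=1+3=4
L[11]='a': occ=4, LF[11]=C('a')+4=1+4=5

Answer: 1 6 11 0 7 8 2 3 9 10 4 5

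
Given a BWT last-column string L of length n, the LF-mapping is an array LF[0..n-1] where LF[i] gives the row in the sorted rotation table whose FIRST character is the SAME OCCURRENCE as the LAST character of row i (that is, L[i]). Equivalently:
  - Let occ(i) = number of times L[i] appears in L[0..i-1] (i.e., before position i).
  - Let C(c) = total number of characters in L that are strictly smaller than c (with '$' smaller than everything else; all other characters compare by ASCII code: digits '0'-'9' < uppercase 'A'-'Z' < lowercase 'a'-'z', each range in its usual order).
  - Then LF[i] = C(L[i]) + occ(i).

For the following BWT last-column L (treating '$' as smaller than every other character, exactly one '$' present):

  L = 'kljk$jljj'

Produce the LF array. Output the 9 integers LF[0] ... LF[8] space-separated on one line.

Char counts: '$':1, 'j':4, 'k':2, 'l':2
C (first-col start): C('$')=0, C('j')=1, C('k')=5, C('l')=7
L[0]='k': occ=0, LF[0]=C('k')+0=5+0=5
L[1]='l': occ=0, LF[1]=C('l')+0=7+0=7
L[2]='j': occ=0, LF[2]=C('j')+0=1+0=1
L[3]='k': occ=1, LF[3]=C('k')+1=5+1=6
L[4]='$': occ=0, LF[4]=C('$')+0=0+0=0
L[5]='j': occ=1, LF[5]=C('j')+1=1+1=2
L[6]='l': occ=1, LF[6]=C('l')+1=7+1=8
L[7]='j': occ=2, LF[7]=C('j')+2=1+2=3
L[8]='j': occ=3, LF[8]=C('j')+3=1+3=4

Answer: 5 7 1 6 0 2 8 3 4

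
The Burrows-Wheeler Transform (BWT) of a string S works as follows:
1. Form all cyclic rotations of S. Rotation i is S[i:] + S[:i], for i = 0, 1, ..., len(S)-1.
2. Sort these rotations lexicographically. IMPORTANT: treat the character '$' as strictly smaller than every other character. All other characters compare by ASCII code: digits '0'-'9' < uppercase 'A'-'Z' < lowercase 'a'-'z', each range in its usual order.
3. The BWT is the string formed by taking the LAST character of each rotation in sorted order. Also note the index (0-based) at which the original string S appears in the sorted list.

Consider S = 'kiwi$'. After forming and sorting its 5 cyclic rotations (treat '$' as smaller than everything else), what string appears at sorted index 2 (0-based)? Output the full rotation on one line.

All 5 rotations (rotation i = S[i:]+S[:i]):
  rot[0] = kiwi$
  rot[1] = iwi$k
  rot[2] = wi$ki
  rot[3] = i$kiw
  rot[4] = $kiwi
Sorted (with $ < everything):
  sorted[0] = $kiwi
  sorted[1] = i$kiw
  sorted[2] = iwi$k
  sorted[3] = kiwi$
  sorted[4] = wi$ki
sorted[2] = iwi$k

Answer: iwi$k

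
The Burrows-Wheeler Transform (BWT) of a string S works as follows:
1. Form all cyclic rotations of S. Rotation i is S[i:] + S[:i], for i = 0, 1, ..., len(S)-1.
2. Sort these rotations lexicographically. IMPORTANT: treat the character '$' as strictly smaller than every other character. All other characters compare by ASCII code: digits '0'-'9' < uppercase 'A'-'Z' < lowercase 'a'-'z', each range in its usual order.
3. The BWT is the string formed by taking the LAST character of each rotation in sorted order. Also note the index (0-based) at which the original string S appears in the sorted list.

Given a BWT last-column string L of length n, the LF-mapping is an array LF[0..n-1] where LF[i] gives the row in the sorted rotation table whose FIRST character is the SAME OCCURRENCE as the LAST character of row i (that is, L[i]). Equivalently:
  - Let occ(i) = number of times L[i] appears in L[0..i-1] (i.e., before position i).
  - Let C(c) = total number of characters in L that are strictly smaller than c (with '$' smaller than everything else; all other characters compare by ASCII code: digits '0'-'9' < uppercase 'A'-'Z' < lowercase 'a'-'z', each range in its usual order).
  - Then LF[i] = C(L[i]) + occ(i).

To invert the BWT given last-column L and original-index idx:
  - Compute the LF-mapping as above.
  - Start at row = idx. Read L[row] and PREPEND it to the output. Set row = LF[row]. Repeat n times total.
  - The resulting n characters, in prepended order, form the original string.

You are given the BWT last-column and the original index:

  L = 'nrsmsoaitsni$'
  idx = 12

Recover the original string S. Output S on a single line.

LF mapping: 5 8 9 4 10 7 1 2 12 11 6 3 0
Walk LF starting at row 12, prepending L[row]:
  step 1: row=12, L[12]='$', prepend. Next row=LF[12]=0
  step 2: row=0, L[0]='n', prepend. Next row=LF[0]=5
  step 3: row=5, L[5]='o', prepend. Next row=LF[5]=7
  step 4: row=7, L[7]='i', prepend. Next row=LF[7]=2
  step 5: row=2, L[2]='s', prepend. Next row=LF[2]=9
  step 6: row=9, L[9]='s', prepend. Next row=LF[9]=11
  step 7: row=11, L[11]='i', prepend. Next row=LF[11]=3
  step 8: row=3, L[3]='m', prepend. Next row=LF[3]=4
  step 9: row=4, L[4]='s', prepend. Next row=LF[4]=10
  step 10: row=10, L[10]='n', prepend. Next row=LF[10]=6
  step 11: row=6, L[6]='a', prepend. Next row=LF[6]=1
  step 12: row=1, L[1]='r', prepend. Next row=LF[1]=8
  step 13: row=8, L[8]='t', prepend. Next row=LF[8]=12
Reversed output: transmission$

Answer: transmission$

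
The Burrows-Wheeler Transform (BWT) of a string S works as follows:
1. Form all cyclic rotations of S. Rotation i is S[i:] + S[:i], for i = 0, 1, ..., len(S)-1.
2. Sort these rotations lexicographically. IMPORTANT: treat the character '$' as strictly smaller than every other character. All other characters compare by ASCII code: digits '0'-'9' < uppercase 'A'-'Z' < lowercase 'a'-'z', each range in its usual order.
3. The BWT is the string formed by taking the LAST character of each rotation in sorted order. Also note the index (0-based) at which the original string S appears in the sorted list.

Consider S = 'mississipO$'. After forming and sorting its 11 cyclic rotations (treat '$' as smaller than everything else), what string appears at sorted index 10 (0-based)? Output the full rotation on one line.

Answer: ssissipO$mi

Derivation:
All 11 rotations (rotation i = S[i:]+S[:i]):
  rot[0] = mississipO$
  rot[1] = ississipO$m
  rot[2] = ssissipO$mi
  rot[3] = sissipO$mis
  rot[4] = issipO$miss
  rot[5] = ssipO$missi
  rot[6] = sipO$missis
  rot[7] = ipO$mississ
  rot[8] = pO$mississi
  rot[9] = O$mississip
  rot[10] = $mississipO
Sorted (with $ < everything):
  sorted[0] = $mississipO
  sorted[1] = O$mississip
  sorted[2] = ipO$mississ
  sorted[3] = issipO$miss
  sorted[4] = ississipO$m
  sorted[5] = mississipO$
  sorted[6] = pO$mississi
  sorted[7] = sipO$missis
  sorted[8] = sissipO$mis
  sorted[9] = ssipO$missi
  sorted[10] = ssissipO$mi
sorted[10] = ssissipO$mi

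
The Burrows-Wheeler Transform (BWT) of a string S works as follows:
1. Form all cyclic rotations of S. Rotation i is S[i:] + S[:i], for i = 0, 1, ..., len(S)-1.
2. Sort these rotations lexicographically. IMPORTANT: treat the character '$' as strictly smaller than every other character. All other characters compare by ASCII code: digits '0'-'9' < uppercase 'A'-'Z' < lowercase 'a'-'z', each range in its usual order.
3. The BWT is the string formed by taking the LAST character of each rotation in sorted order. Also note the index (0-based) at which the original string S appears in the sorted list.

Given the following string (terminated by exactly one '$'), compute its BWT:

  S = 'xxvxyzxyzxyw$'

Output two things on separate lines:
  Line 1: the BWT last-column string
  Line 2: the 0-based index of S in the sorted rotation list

All 13 rotations (rotation i = S[i:]+S[:i]):
  rot[0] = xxvxyzxyzxyw$
  rot[1] = xvxyzxyzxyw$x
  rot[2] = vxyzxyzxyw$xx
  rot[3] = xyzxyzxyw$xxv
  rot[4] = yzxyzxyw$xxvx
  rot[5] = zxyzxyw$xxvxy
  rot[6] = xyzxyw$xxvxyz
  rot[7] = yzxyw$xxvxyzx
  rot[8] = zxyw$xxvxyzxy
  rot[9] = xyw$xxvxyzxyz
  rot[10] = yw$xxvxyzxyzx
  rot[11] = w$xxvxyzxyzxy
  rot[12] = $xxvxyzxyzxyw
Sorted (with $ < everything):
  sorted[0] = $xxvxyzxyzxyw  (last char: 'w')
  sorted[1] = vxyzxyzxyw$xx  (last char: 'x')
  sorted[2] = w$xxvxyzxyzxy  (last char: 'y')
  sorted[3] = xvxyzxyzxyw$x  (last char: 'x')
  sorted[4] = xxvxyzxyzxyw$  (last char: '$')
  sorted[5] = xyw$xxvxyzxyz  (last char: 'z')
  sorted[6] = xyzxyw$xxvxyz  (last char: 'z')
  sorted[7] = xyzxyzxyw$xxv  (last char: 'v')
  sorted[8] = yw$xxvxyzxyzx  (last char: 'x')
  sorted[9] = yzxyw$xxvxyzx  (last char: 'x')
  sorted[10] = yzxyzxyw$xxvx  (last char: 'x')
  sorted[11] = zxyw$xxvxyzxy  (last char: 'y')
  sorted[12] = zxyzxyw$xxvxy  (last char: 'y')
Last column: wxyx$zzvxxxyy
Original string S is at sorted index 4

Answer: wxyx$zzvxxxyy
4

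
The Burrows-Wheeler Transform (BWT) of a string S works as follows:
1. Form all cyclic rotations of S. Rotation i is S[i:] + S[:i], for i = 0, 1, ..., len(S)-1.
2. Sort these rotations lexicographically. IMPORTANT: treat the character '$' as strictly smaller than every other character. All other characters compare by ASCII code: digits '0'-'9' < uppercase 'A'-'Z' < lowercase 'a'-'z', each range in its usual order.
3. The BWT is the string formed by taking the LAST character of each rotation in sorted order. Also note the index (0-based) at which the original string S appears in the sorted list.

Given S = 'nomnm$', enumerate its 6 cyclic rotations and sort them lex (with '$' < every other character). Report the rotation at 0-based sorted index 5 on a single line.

Answer: omnm$n

Derivation:
All 6 rotations (rotation i = S[i:]+S[:i]):
  rot[0] = nomnm$
  rot[1] = omnm$n
  rot[2] = mnm$no
  rot[3] = nm$nom
  rot[4] = m$nomn
  rot[5] = $nomnm
Sorted (with $ < everything):
  sorted[0] = $nomnm
  sorted[1] = m$nomn
  sorted[2] = mnm$no
  sorted[3] = nm$nom
  sorted[4] = nomnm$
  sorted[5] = omnm$n
sorted[5] = omnm$n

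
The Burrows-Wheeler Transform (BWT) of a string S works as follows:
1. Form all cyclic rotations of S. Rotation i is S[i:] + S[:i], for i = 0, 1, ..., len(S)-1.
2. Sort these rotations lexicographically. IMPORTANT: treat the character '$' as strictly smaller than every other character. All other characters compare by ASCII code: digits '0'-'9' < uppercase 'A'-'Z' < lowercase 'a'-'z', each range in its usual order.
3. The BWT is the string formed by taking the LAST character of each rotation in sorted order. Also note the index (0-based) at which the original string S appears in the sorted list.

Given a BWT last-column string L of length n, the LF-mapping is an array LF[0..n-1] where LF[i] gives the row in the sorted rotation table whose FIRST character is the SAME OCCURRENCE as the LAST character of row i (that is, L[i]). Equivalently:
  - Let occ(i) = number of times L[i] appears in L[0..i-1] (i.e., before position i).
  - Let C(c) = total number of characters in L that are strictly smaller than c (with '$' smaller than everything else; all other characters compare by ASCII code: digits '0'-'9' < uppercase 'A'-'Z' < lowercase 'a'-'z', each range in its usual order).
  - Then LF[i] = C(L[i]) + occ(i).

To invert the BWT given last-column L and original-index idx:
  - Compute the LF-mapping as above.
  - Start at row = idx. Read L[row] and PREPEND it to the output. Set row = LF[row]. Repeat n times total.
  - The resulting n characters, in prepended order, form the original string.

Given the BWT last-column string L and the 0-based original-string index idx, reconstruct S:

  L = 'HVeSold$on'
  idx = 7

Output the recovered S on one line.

LF mapping: 1 3 5 2 8 6 4 0 9 7
Walk LF starting at row 7, prepending L[row]:
  step 1: row=7, L[7]='$', prepend. Next row=LF[7]=0
  step 2: row=0, L[0]='H', prepend. Next row=LF[0]=1
  step 3: row=1, L[1]='V', prepend. Next row=LF[1]=3
  step 4: row=3, L[3]='S', prepend. Next row=LF[3]=2
  step 5: row=2, L[2]='e', prepend. Next row=LF[2]=5
  step 6: row=5, L[5]='l', prepend. Next row=LF[5]=6
  step 7: row=6, L[6]='d', prepend. Next row=LF[6]=4
  step 8: row=4, L[4]='o', prepend. Next row=LF[4]=8
  step 9: row=8, L[8]='o', prepend. Next row=LF[8]=9
  step 10: row=9, L[9]='n', prepend. Next row=LF[9]=7
Reversed output: noodleSVH$

Answer: noodleSVH$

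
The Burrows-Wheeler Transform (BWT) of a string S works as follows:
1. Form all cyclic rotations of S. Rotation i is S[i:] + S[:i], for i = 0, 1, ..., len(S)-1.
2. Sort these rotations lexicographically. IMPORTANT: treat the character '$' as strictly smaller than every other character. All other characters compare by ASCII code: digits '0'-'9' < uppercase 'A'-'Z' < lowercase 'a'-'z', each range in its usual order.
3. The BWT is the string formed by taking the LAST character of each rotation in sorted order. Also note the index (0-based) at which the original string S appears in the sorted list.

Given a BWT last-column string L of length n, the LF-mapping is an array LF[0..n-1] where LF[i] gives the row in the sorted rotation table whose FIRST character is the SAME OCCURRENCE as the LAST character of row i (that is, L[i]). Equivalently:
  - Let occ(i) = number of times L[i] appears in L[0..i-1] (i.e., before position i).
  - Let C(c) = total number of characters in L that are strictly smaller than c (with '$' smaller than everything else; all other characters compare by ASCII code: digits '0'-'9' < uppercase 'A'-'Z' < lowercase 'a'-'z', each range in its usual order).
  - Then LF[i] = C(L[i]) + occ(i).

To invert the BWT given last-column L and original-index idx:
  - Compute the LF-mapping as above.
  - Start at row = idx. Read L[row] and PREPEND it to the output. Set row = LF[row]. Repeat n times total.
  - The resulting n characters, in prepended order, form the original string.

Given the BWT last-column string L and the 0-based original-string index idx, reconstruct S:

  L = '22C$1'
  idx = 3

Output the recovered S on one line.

LF mapping: 2 3 4 0 1
Walk LF starting at row 3, prepending L[row]:
  step 1: row=3, L[3]='$', prepend. Next row=LF[3]=0
  step 2: row=0, L[0]='2', prepend. Next row=LF[0]=2
  step 3: row=2, L[2]='C', prepend. Next row=LF[2]=4
  step 4: row=4, L[4]='1', prepend. Next row=LF[4]=1
  step 5: row=1, L[1]='2', prepend. Next row=LF[1]=3
Reversed output: 21C2$

Answer: 21C2$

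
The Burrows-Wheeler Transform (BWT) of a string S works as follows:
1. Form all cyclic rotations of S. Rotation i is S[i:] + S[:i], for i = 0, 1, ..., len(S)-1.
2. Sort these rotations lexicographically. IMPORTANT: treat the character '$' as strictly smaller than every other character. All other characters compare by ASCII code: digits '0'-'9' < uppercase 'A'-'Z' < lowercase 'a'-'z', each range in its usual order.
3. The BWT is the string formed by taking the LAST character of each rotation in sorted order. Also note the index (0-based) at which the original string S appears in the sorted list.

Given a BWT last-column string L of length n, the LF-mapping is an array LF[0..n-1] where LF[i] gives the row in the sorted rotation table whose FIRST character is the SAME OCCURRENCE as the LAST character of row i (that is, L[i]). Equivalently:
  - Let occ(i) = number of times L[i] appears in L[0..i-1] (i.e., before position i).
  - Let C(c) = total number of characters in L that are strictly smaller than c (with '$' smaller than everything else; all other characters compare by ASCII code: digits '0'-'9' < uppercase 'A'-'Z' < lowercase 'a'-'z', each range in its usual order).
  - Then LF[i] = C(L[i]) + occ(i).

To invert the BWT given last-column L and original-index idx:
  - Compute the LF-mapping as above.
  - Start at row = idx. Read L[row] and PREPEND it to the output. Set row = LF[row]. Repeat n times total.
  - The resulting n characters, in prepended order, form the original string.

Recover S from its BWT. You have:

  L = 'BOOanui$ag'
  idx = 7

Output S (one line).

Answer: iguanaOOB$

Derivation:
LF mapping: 1 2 3 4 8 9 7 0 5 6
Walk LF starting at row 7, prepending L[row]:
  step 1: row=7, L[7]='$', prepend. Next row=LF[7]=0
  step 2: row=0, L[0]='B', prepend. Next row=LF[0]=1
  step 3: row=1, L[1]='O', prepend. Next row=LF[1]=2
  step 4: row=2, L[2]='O', prepend. Next row=LF[2]=3
  step 5: row=3, L[3]='a', prepend. Next row=LF[3]=4
  step 6: row=4, L[4]='n', prepend. Next row=LF[4]=8
  step 7: row=8, L[8]='a', prepend. Next row=LF[8]=5
  step 8: row=5, L[5]='u', prepend. Next row=LF[5]=9
  step 9: row=9, L[9]='g', prepend. Next row=LF[9]=6
  step 10: row=6, L[6]='i', prepend. Next row=LF[6]=7
Reversed output: iguanaOOB$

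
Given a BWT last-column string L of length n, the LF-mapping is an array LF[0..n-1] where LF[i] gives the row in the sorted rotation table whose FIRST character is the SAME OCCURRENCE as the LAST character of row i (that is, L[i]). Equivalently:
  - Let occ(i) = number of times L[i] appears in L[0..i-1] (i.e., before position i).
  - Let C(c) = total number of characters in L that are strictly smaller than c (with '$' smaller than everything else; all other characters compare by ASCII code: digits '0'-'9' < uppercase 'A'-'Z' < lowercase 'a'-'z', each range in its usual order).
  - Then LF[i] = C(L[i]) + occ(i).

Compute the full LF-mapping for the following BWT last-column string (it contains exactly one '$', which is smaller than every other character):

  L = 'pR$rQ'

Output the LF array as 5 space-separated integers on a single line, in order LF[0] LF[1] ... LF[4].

Char counts: '$':1, 'Q':1, 'R':1, 'p':1, 'r':1
C (first-col start): C('$')=0, C('Q')=1, C('R')=2, C('p')=3, C('r')=4
L[0]='p': occ=0, LF[0]=C('p')+0=3+0=3
L[1]='R': occ=0, LF[1]=C('R')+0=2+0=2
L[2]='$': occ=0, LF[2]=C('$')+0=0+0=0
L[3]='r': occ=0, LF[3]=C('r')+0=4+0=4
L[4]='Q': occ=0, LF[4]=C('Q')+0=1+0=1

Answer: 3 2 0 4 1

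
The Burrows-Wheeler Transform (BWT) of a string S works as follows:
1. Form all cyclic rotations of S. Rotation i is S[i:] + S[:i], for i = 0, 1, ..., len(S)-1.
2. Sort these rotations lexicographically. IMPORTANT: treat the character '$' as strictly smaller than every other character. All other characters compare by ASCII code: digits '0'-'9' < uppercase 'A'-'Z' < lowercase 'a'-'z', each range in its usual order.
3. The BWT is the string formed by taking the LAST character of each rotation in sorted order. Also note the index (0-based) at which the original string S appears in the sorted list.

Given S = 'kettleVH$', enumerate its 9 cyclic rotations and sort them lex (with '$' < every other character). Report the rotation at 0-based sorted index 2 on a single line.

Answer: VH$kettle

Derivation:
All 9 rotations (rotation i = S[i:]+S[:i]):
  rot[0] = kettleVH$
  rot[1] = ettleVH$k
  rot[2] = ttleVH$ke
  rot[3] = tleVH$ket
  rot[4] = leVH$kett
  rot[5] = eVH$kettl
  rot[6] = VH$kettle
  rot[7] = H$kettleV
  rot[8] = $kettleVH
Sorted (with $ < everything):
  sorted[0] = $kettleVH
  sorted[1] = H$kettleV
  sorted[2] = VH$kettle
  sorted[3] = eVH$kettl
  sorted[4] = ettleVH$k
  sorted[5] = kettleVH$
  sorted[6] = leVH$kett
  sorted[7] = tleVH$ket
  sorted[8] = ttleVH$ke
sorted[2] = VH$kettle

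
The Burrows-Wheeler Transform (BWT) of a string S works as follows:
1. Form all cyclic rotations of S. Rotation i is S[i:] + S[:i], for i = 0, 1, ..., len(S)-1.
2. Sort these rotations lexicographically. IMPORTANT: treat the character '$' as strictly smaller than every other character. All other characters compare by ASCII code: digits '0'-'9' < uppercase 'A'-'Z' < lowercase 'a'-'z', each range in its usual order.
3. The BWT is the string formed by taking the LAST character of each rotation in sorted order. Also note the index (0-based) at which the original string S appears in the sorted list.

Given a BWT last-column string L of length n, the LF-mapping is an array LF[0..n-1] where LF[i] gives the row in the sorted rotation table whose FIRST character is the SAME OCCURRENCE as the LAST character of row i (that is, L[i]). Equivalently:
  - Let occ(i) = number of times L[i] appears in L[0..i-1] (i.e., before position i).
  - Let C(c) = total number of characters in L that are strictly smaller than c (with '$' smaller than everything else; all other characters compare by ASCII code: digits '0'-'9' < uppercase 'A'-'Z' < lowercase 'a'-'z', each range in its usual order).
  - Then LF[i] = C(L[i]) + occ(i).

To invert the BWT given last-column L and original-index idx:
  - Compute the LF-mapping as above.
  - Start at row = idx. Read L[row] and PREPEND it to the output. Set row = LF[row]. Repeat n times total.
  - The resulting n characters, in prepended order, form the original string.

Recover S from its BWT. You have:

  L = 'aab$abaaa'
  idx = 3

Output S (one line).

Answer: aaababaa$

Derivation:
LF mapping: 1 2 7 0 3 8 4 5 6
Walk LF starting at row 3, prepending L[row]:
  step 1: row=3, L[3]='$', prepend. Next row=LF[3]=0
  step 2: row=0, L[0]='a', prepend. Next row=LF[0]=1
  step 3: row=1, L[1]='a', prepend. Next row=LF[1]=2
  step 4: row=2, L[2]='b', prepend. Next row=LF[2]=7
  step 5: row=7, L[7]='a', prepend. Next row=LF[7]=5
  step 6: row=5, L[5]='b', prepend. Next row=LF[5]=8
  step 7: row=8, L[8]='a', prepend. Next row=LF[8]=6
  step 8: row=6, L[6]='a', prepend. Next row=LF[6]=4
  step 9: row=4, L[4]='a', prepend. Next row=LF[4]=3
Reversed output: aaababaa$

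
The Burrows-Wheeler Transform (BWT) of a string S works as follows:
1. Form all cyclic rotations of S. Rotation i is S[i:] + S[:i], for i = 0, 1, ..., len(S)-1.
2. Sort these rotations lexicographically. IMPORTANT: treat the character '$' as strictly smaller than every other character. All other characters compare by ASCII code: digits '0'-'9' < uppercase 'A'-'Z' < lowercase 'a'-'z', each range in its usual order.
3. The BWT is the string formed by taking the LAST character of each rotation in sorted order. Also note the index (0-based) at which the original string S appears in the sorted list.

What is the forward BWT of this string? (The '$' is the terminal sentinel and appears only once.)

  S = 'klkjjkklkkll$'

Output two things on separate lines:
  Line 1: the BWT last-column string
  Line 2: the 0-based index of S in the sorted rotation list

All 13 rotations (rotation i = S[i:]+S[:i]):
  rot[0] = klkjjkklkkll$
  rot[1] = lkjjkklkkll$k
  rot[2] = kjjkklkkll$kl
  rot[3] = jjkklkkll$klk
  rot[4] = jkklkkll$klkj
  rot[5] = kklkkll$klkjj
  rot[6] = klkkll$klkjjk
  rot[7] = lkkll$klkjjkk
  rot[8] = kkll$klkjjkkl
  rot[9] = kll$klkjjkklk
  rot[10] = ll$klkjjkklkk
  rot[11] = l$klkjjkklkkl
  rot[12] = $klkjjkklkkll
Sorted (with $ < everything):
  sorted[0] = $klkjjkklkkll  (last char: 'l')
  sorted[1] = jjkklkkll$klk  (last char: 'k')
  sorted[2] = jkklkkll$klkj  (last char: 'j')
  sorted[3] = kjjkklkkll$kl  (last char: 'l')
  sorted[4] = kklkkll$klkjj  (last char: 'j')
  sorted[5] = kkll$klkjjkkl  (last char: 'l')
  sorted[6] = klkjjkklkkll$  (last char: '$')
  sorted[7] = klkkll$klkjjk  (last char: 'k')
  sorted[8] = kll$klkjjkklk  (last char: 'k')
  sorted[9] = l$klkjjkklkkl  (last char: 'l')
  sorted[10] = lkjjkklkkll$k  (last char: 'k')
  sorted[11] = lkkll$klkjjkk  (last char: 'k')
  sorted[12] = ll$klkjjkklkk  (last char: 'k')
Last column: lkjljl$kklkkk
Original string S is at sorted index 6

Answer: lkjljl$kklkkk
6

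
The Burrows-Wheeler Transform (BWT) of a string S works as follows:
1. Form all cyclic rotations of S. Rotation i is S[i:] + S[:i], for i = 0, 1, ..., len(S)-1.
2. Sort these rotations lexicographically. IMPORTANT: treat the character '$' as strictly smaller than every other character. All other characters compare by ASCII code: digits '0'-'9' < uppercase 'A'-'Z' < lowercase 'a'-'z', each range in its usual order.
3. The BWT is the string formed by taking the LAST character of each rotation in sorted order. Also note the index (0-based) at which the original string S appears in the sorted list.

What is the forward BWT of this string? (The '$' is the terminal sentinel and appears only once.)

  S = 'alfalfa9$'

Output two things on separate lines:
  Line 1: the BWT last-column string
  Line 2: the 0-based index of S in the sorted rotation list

All 9 rotations (rotation i = S[i:]+S[:i]):
  rot[0] = alfalfa9$
  rot[1] = lfalfa9$a
  rot[2] = falfa9$al
  rot[3] = alfa9$alf
  rot[4] = lfa9$alfa
  rot[5] = fa9$alfal
  rot[6] = a9$alfalf
  rot[7] = 9$alfalfa
  rot[8] = $alfalfa9
Sorted (with $ < everything):
  sorted[0] = $alfalfa9  (last char: '9')
  sorted[1] = 9$alfalfa  (last char: 'a')
  sorted[2] = a9$alfalf  (last char: 'f')
  sorted[3] = alfa9$alf  (last char: 'f')
  sorted[4] = alfalfa9$  (last char: '$')
  sorted[5] = fa9$alfal  (last char: 'l')
  sorted[6] = falfa9$al  (last char: 'l')
  sorted[7] = lfa9$alfa  (last char: 'a')
  sorted[8] = lfalfa9$a  (last char: 'a')
Last column: 9aff$llaa
Original string S is at sorted index 4

Answer: 9aff$llaa
4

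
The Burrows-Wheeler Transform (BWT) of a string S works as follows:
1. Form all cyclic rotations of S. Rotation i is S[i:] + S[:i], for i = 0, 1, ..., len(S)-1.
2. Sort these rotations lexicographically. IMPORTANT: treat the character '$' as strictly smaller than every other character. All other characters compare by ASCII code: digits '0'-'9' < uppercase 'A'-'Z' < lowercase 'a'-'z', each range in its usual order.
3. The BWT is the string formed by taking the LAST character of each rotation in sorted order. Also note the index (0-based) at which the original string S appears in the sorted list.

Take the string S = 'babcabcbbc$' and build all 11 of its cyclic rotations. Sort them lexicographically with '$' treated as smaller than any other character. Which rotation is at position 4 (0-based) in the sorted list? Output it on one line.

All 11 rotations (rotation i = S[i:]+S[:i]):
  rot[0] = babcabcbbc$
  rot[1] = abcabcbbc$b
  rot[2] = bcabcbbc$ba
  rot[3] = cabcbbc$bab
  rot[4] = abcbbc$babc
  rot[5] = bcbbc$babca
  rot[6] = cbbc$babcab
  rot[7] = bbc$babcabc
  rot[8] = bc$babcabcb
  rot[9] = c$babcabcbb
  rot[10] = $babcabcbbc
Sorted (with $ < everything):
  sorted[0] = $babcabcbbc
  sorted[1] = abcabcbbc$b
  sorted[2] = abcbbc$babc
  sorted[3] = babcabcbbc$
  sorted[4] = bbc$babcabc
  sorted[5] = bc$babcabcb
  sorted[6] = bcabcbbc$ba
  sorted[7] = bcbbc$babca
  sorted[8] = c$babcabcbb
  sorted[9] = cabcbbc$bab
  sorted[10] = cbbc$babcab
sorted[4] = bbc$babcabc

Answer: bbc$babcabc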